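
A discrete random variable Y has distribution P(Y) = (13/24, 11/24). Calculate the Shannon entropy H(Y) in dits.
0.2995 dits

Shannon entropy is H(X) = -Σ p(x) log p(x).

For P = (13/24, 11/24):
H = -13/24 × log_10(13/24) -11/24 × log_10(11/24)
H = 0.2995 dits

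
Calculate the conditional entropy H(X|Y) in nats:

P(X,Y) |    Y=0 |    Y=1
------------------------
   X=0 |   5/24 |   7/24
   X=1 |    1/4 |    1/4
0.6896 nats

Using the chain rule: H(X|Y) = H(X,Y) - H(Y)

First, compute H(X,Y) = 1.3793 nats

Marginal P(Y) = (11/24, 13/24)
H(Y) = 0.6897 nats

H(X|Y) = H(X,Y) - H(Y) = 1.3793 - 0.6897 = 0.6896 nats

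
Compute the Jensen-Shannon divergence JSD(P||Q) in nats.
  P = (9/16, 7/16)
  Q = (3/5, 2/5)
0.0007 nats

Jensen-Shannon divergence is:
JSD(P||Q) = 0.5 × D_KL(P||M) + 0.5 × D_KL(Q||M)
where M = 0.5 × (P + Q) is the mixture distribution.

M = 0.5 × (9/16, 7/16) + 0.5 × (3/5, 2/5) = (0.58125, 0.41875)

D_KL(P||M) = 0.0007 nats
D_KL(Q||M) = 0.0007 nats

JSD(P||Q) = 0.5 × 0.0007 + 0.5 × 0.0007 = 0.0007 nats

Unlike KL divergence, JSD is symmetric and bounded: 0 ≤ JSD ≤ log(2).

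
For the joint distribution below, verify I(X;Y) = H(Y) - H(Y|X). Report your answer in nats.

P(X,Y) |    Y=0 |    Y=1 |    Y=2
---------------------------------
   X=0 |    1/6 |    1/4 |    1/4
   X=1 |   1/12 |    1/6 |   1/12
I(X;Y) = 0.0095 nats

Mutual information has multiple equivalent forms:
- I(X;Y) = H(X) - H(X|Y)
- I(X;Y) = H(Y) - H(Y|X)
- I(X;Y) = H(X) + H(Y) - H(X,Y)

Computing all quantities:
H(X) = 0.6365, H(Y) = 1.0776, H(X,Y) = 1.7046
H(X|Y) = 0.6270, H(Y|X) = 1.0680

Verification:
H(X) - H(X|Y) = 0.6365 - 0.6270 = 0.0095
H(Y) - H(Y|X) = 1.0776 - 1.0680 = 0.0095
H(X) + H(Y) - H(X,Y) = 0.6365 + 1.0776 - 1.7046 = 0.0095

All forms give I(X;Y) = 0.0095 nats. ✓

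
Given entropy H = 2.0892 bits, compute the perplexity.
4.2551

Perplexity is 2^H (or exp(H) for natural log).

H = 2.0892 bits
Perplexity = 2^2.0892 = 4.2551

Interpretation: The model's uncertainty is equivalent to choosing uniformly among 4.3 options.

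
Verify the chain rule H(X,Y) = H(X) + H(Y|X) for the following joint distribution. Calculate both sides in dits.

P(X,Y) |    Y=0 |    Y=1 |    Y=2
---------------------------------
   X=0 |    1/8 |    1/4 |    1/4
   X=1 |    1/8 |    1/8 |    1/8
H(X,Y) = 0.7526, H(X) = 0.2873, H(Y|X) = 0.4653 (all in dits)

Chain rule: H(X,Y) = H(X) + H(Y|X)

Left side — joint entropy directly:
H(X,Y) = -Σ p(x,y) log p(x,y) = 0.7526 dits

Right side — compute H(Y|X) from the conditional distributions:
P(X) = (5/8, 3/8), so H(X) = 0.2873 dits
H(Y|X) = Σ_x P(X=x) · H(Y|X=x):
  P(Y|X=0) = (1/5, 2/5, 2/5), H(Y|X=0) = 0.4581, weight P(X=0) = 5/8
  P(Y|X=1) = (1/3, 1/3, 1/3), H(Y|X=1) = 0.4771, weight P(X=1) = 3/8
H(Y|X) = 0.4653 dits

H(X) + H(Y|X) = 0.2873 + 0.4653 = 0.7526 dits

Both sides equal 0.7526 dits. ✓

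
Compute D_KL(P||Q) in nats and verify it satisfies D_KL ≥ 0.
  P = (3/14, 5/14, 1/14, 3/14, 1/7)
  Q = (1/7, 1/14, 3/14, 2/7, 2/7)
0.4225 nats

KL divergence satisfies the Gibbs inequality: D_KL(P||Q) ≥ 0 for all distributions P, Q.

D_KL(P||Q) = Σ p(x) log(p(x)/q(x))
Term by term:
  x=0: 3/14 × log_e[(3/14)/(1/7)] = 0.0869
  x=1: 5/14 × log_e[(5/14)/(1/14)] = 0.5748
  x=2: 1/14 × log_e[(1/14)/(3/14)] = -0.0785
  x=3: 3/14 × log_e[(3/14)/(2/7)] = -0.0616
  x=4: 1/7 × log_e[(1/7)/(2/7)] = -0.0990
D_KL(P||Q) = 0.4225 nats

D_KL(P||Q) = 0.4225 ≥ 0 ✓

This non-negativity is a fundamental property: relative entropy cannot be negative because it measures how different Q is from P.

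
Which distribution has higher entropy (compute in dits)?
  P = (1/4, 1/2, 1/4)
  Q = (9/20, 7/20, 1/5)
Q

Computing entropies in dits:
H(P) = 0.4515
H(Q) = 0.4554

Distribution Q has higher entropy.

Intuition: The distribution closer to uniform (more spread out) has higher entropy.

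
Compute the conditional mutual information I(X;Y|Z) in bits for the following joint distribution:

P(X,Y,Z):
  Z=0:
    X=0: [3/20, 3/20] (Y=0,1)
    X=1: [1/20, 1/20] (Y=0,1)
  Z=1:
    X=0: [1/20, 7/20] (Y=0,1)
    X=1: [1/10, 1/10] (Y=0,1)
0.0693 bits

Conditional mutual information: I(X;Y|Z) = H(X|Z) + H(Y|Z) - H(X,Y|Z)

H(Z) = 0.9710
H(X,Z) = 1.8464 → H(X|Z) = 0.8755
H(Y,Z) = 1.8577 → H(Y|Z) = 0.8868
H(X,Y,Z) = 2.6639 → H(X,Y|Z) = 1.6929

I(X;Y|Z) = 0.8755 + 0.8868 - 1.6929 = 0.0693 bits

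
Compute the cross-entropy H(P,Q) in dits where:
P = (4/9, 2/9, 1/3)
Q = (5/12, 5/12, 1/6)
0.5129 dits

Cross-entropy: H(P,Q) = -Σ p(x) log q(x)

Alternatively: H(P,Q) = H(P) + D_KL(P||Q)
H(P) = 0.4607 dits
D_KL(P||Q) = 0.0521 dits

H(P,Q) = 0.4607 + 0.0521 = 0.5129 dits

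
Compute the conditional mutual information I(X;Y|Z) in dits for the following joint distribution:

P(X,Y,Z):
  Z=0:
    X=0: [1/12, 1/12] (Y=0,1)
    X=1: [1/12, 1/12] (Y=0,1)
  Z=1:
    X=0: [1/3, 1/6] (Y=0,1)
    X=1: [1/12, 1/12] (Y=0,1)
0.0032 dits

Conditional mutual information: I(X;Y|Z) = H(X|Z) + H(Y|Z) - H(X,Y|Z)

H(Z) = 0.2764
H(X,Z) = 0.5396 → H(X|Z) = 0.2632
H(Y,Z) = 0.5683 → H(Y|Z) = 0.2919
H(X,Y,Z) = 0.8283 → H(X,Y|Z) = 0.5519

I(X;Y|Z) = 0.2632 + 0.2919 - 0.5519 = 0.0032 dits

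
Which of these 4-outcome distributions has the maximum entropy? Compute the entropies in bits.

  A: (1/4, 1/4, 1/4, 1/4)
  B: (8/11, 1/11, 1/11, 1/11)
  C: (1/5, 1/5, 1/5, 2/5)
A

For a discrete distribution over n outcomes, entropy is maximized by the uniform distribution.

Computing entropies:
H(A) = 2.0000 bits
H(B) = 1.2776 bits
H(C) = 1.9219 bits

The uniform distribution (where all probabilities equal 1/4) achieves the maximum entropy of log_2(4) = 2.0000 bits.

Distribution A has the highest entropy.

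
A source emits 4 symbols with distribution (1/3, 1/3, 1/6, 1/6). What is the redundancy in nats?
0.0566 nats

Redundancy measures how far a source is from maximum entropy:
R = H_max - H(X)

Maximum entropy for 4 symbols: H_max = log_e(4) = 1.3863 nats
Actual entropy: H(X) = 1.3297 nats
Redundancy: R = 1.3863 - 1.3297 = 0.0566 nats

This redundancy represents potential for compression: the source could be compressed by 0.0566 nats per symbol.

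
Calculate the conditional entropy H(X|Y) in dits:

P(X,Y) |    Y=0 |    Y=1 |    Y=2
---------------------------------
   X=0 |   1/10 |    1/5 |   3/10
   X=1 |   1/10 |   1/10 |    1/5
0.2893 dits

Using the chain rule: H(X|Y) = H(X,Y) - H(Y)

First, compute H(X,Y) = 0.7365 dits

Marginal P(Y) = (1/5, 3/10, 1/2)
H(Y) = 0.4472 dits

H(X|Y) = H(X,Y) - H(Y) = 0.7365 - 0.4472 = 0.2893 dits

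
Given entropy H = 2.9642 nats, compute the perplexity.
19.3792

Perplexity is e^H (or exp(H) for natural log).

H = 2.9642 nats
Perplexity = e^2.9642 = 19.3792

Interpretation: The model's uncertainty is equivalent to choosing uniformly among 19.4 options.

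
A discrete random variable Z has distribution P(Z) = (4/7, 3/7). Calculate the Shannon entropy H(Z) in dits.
0.2966 dits

Shannon entropy is H(X) = -Σ p(x) log p(x).

For P = (4/7, 3/7):
H = -4/7 × log_10(4/7) -3/7 × log_10(3/7)
H = 0.2966 dits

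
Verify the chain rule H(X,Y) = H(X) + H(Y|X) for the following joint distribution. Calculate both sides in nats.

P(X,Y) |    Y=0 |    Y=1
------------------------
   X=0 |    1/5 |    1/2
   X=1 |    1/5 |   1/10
H(X,Y) = 1.2206, H(X) = 0.6109, H(Y|X) = 0.6097 (all in nats)

Chain rule: H(X,Y) = H(X) + H(Y|X)

Left side — joint entropy directly:
H(X,Y) = -Σ p(x,y) log p(x,y) = 1.2206 nats

Right side — compute H(Y|X) from the conditional distributions:
P(X) = (7/10, 3/10), so H(X) = 0.6109 nats
H(Y|X) = Σ_x P(X=x) · H(Y|X=x):
  P(Y|X=0) = (2/7, 5/7), H(Y|X=0) = 0.5983, weight P(X=0) = 7/10
  P(Y|X=1) = (2/3, 1/3), H(Y|X=1) = 0.6365, weight P(X=1) = 3/10
H(Y|X) = 0.6097 nats

H(X) + H(Y|X) = 0.6109 + 0.6097 = 1.2206 nats

Both sides equal 1.2206 nats. ✓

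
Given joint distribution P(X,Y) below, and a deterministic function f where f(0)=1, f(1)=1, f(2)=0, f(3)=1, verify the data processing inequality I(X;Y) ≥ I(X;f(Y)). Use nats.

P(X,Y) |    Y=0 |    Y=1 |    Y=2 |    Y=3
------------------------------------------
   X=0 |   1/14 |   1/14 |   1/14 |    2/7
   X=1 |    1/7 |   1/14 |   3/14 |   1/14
I(X;Y) = 0.1183, I(X;f(Y)) = 0.0518, inequality holds: 0.1183 ≥ 0.0518

Data Processing Inequality: For any Markov chain X → Y → Z, we have I(X;Y) ≥ I(X;Z).

Here Z = f(Y) is a deterministic function of Y, forming X → Y → Z.

Original I(X;Y) = 0.1183 nats

After applying f:
P(X,Z) where Z=f(Y):
- P(X,Z=0) = P(X,Y=2)
- P(X,Z=1) = P(X,Y=0) + P(X,Y=1) + P(X,Y=3)

I(X;Z) = I(X;f(Y)) = 0.0518 nats

Verification: 0.1183 ≥ 0.0518 ✓

Information cannot be created by processing; the function f can only lose information about X.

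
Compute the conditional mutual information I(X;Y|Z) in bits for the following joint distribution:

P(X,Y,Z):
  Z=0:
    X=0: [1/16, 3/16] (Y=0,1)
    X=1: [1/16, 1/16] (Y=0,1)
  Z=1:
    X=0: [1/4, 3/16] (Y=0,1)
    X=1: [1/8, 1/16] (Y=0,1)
0.0202 bits

Conditional mutual information: I(X;Y|Z) = H(X|Z) + H(Y|Z) - H(X,Y|Z)

H(Z) = 0.9544
H(X,Z) = 1.8496 → H(X|Z) = 0.8952
H(Y,Z) = 1.9056 → H(Y|Z) = 0.9512
H(X,Y,Z) = 2.7806 → H(X,Y|Z) = 1.8262

I(X;Y|Z) = 0.8952 + 0.9512 - 1.8262 = 0.0202 bits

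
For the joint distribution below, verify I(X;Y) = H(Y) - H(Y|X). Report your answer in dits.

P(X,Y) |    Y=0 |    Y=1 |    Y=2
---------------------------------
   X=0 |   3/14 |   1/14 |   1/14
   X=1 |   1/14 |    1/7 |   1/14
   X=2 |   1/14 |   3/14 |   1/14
I(X;Y) = 0.0370 dits

Mutual information has multiple equivalent forms:
- I(X;Y) = H(X) - H(X|Y)
- I(X;Y) = H(Y) - H(Y|X)
- I(X;Y) = H(X) + H(Y) - H(X,Y)

Computing all quantities:
H(X) = 0.4748, H(Y) = 0.4608, H(X,Y) = 0.8986
H(X|Y) = 0.4379, H(Y|X) = 0.4238

Verification:
H(X) - H(X|Y) = 0.4748 - 0.4379 = 0.0370
H(Y) - H(Y|X) = 0.4608 - 0.4238 = 0.0370
H(X) + H(Y) - H(X,Y) = 0.4748 + 0.4608 - 0.8986 = 0.0370

All forms give I(X;Y) = 0.0370 dits. ✓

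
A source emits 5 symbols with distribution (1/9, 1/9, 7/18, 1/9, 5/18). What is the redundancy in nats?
0.1539 nats

Redundancy measures how far a source is from maximum entropy:
R = H_max - H(X)

Maximum entropy for 5 symbols: H_max = log_e(5) = 1.6094 nats
Actual entropy: H(X) = 1.4555 nats
Redundancy: R = 1.6094 - 1.4555 = 0.1539 nats

This redundancy represents potential for compression: the source could be compressed by 0.1539 nats per symbol.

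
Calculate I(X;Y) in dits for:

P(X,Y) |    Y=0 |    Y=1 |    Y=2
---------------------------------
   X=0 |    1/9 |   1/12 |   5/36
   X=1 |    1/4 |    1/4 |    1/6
0.0068 dits

Mutual information: I(X;Y) = H(X) + H(Y) - H(X,Y)

Marginals:
P(X) = (1/3, 2/3), H(X) = 0.2764 dits
P(Y) = (13/36, 1/3, 11/36), H(Y) = 0.4761 dits

Joint entropy: H(X,Y) = 0.7458 dits

I(X;Y) = 0.2764 + 0.4761 - 0.7458 = 0.0068 dits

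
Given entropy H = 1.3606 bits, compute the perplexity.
2.5679

Perplexity is 2^H (or exp(H) for natural log).

H = 1.3606 bits
Perplexity = 2^1.3606 = 2.5679

Interpretation: The model's uncertainty is equivalent to choosing uniformly among 2.6 options.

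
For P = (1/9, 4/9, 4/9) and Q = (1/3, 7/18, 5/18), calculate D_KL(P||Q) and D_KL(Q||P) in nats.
D_KL(P||Q) = 0.1462, D_KL(Q||P) = 0.1837

KL divergence is not symmetric: D_KL(P||Q) ≠ D_KL(Q||P) in general.

D_KL(P||Q) = 0.1462 nats
D_KL(Q||P) = 0.1837 nats

No, they are not equal!

This asymmetry is why KL divergence is not a true distance metric.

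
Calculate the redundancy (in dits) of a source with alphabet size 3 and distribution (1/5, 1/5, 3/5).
0.0644 dits

Redundancy measures how far a source is from maximum entropy:
R = H_max - H(X)

Maximum entropy for 3 symbols: H_max = log_10(3) = 0.4771 dits
Actual entropy: H(X) = 0.4127 dits
Redundancy: R = 0.4771 - 0.4127 = 0.0644 dits

This redundancy represents potential for compression: the source could be compressed by 0.0644 dits per symbol.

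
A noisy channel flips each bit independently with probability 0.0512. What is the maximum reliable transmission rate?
0.7085 bits

For a binary symmetric channel (BSC) with error probability p:
Capacity C = 1 - H(p) bits per symbol

where H(p) = -p log₂(p) - (1-p) log₂(1-p) is the binary entropy function.

H(0.0512) = 0.2915 bits
C = 1 - 0.2915 = 0.7085 bits per symbol

This means we can reliably transmit up to 0.7085 bits of information per channel use.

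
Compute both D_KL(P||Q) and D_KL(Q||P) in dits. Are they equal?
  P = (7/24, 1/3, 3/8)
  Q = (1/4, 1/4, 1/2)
D_KL(P||Q) = 0.0143, D_KL(Q||P) = 0.0145

KL divergence is not symmetric: D_KL(P||Q) ≠ D_KL(Q||P) in general.

D_KL(P||Q) = 0.0143 dits
D_KL(Q||P) = 0.0145 dits

No, they are not equal!

This asymmetry is why KL divergence is not a true distance metric.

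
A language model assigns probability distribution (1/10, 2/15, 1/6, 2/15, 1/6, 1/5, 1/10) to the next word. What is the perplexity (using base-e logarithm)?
6.8003

Perplexity is e^H (or exp(H) for natural log).

First, H = -Σ p log p = 1.9170 nats
Perplexity = e^1.9170 = 6.8003

Interpretation: The model's uncertainty is equivalent to choosing uniformly among 6.8 options.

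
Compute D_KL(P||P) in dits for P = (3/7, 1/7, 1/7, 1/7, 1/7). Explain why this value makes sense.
0.0000 dits

KL divergence satisfies the Gibbs inequality: D_KL(P||Q) ≥ 0 for all distributions P, Q.

D_KL(P||Q) = Σ p(x) log(p(x)/q(x))
Each term is p(x) × log_10(p(x)/p(x)) = p(x) × log_10(1) = 0, so the sum is 0.
D_KL(P||Q) = 0.0000 dits

When P = Q, the KL divergence is exactly 0, as there is no 'divergence' between identical distributions.

This non-negativity is a fundamental property: relative entropy cannot be negative because it measures how different Q is from P.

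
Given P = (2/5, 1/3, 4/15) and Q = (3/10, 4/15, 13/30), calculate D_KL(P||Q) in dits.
0.0261 dits

KL divergence: D_KL(P||Q) = Σ p(x) log(p(x)/q(x))

Computing term by term:
  x=0: 2/5 × log_10[(2/5)/(3/10)] = 2/5 × 0.1249 = 0.0500
  x=1: 1/3 × log_10[(1/3)/(4/15)] = 1/3 × 0.0969 = 0.0323
  x=2: 4/15 × log_10[(4/15)/(13/30)] = 4/15 × -0.2109 = -0.0562

D_KL(P||Q) = 0.0261 dits

Note: KL divergence is always non-negative and equals 0 iff P = Q.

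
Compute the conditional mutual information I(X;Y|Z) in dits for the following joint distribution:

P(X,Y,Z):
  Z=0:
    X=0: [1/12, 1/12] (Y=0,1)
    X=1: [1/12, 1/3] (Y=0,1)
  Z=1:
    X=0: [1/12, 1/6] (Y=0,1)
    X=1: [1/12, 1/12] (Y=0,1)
0.0133 dits

Conditional mutual information: I(X;Y|Z) = H(X|Z) + H(Y|Z) - H(X,Y|Z)

H(Z) = 0.2950
H(X,Z) = 0.5683 → H(X|Z) = 0.2734
H(Y,Z) = 0.5683 → H(Y|Z) = 0.2734
H(X,Y,Z) = 0.8283 → H(X,Y|Z) = 0.5334

I(X;Y|Z) = 0.2734 + 0.2734 - 0.5334 = 0.0133 dits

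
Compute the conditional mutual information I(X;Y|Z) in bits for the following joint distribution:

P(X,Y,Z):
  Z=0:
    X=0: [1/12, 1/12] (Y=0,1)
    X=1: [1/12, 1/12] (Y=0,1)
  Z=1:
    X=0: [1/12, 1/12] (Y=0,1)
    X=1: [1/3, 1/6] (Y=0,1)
0.0105 bits

Conditional mutual information: I(X;Y|Z) = H(X|Z) + H(Y|Z) - H(X,Y|Z)

H(Z) = 0.9183
H(X,Z) = 1.7925 → H(X|Z) = 0.8742
H(Y,Z) = 1.8879 → H(Y|Z) = 0.9696
H(X,Y,Z) = 2.7516 → H(X,Y|Z) = 1.8333

I(X;Y|Z) = 0.8742 + 0.9696 - 1.8333 = 0.0105 bits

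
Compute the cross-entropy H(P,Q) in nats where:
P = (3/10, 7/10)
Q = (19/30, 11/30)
0.8393 nats

Cross-entropy: H(P,Q) = -Σ p(x) log q(x)

Alternatively: H(P,Q) = H(P) + D_KL(P||Q)
H(P) = 0.6109 nats
D_KL(P||Q) = 0.2285 nats

H(P,Q) = 0.6109 + 0.2285 = 0.8393 nats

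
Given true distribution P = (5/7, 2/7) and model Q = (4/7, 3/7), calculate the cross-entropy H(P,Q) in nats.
0.6418 nats

Cross-entropy: H(P,Q) = -Σ p(x) log q(x)

Alternatively: H(P,Q) = H(P) + D_KL(P||Q)
H(P) = 0.5983 nats
D_KL(P||Q) = 0.0435 nats

H(P,Q) = 0.5983 + 0.0435 = 0.6418 nats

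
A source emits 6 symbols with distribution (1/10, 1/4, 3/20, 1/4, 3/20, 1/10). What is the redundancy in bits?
0.0995 bits

Redundancy measures how far a source is from maximum entropy:
R = H_max - H(X)

Maximum entropy for 6 symbols: H_max = log_2(6) = 2.5850 bits
Actual entropy: H(X) = 2.4855 bits
Redundancy: R = 2.5850 - 2.4855 = 0.0995 bits

This redundancy represents potential for compression: the source could be compressed by 0.0995 bits per symbol.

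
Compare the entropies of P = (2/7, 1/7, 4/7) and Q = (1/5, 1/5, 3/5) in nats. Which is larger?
P

Computing entropies in nats:
H(P) = 0.9557
H(Q) = 0.9503

Distribution P has higher entropy.

Intuition: The distribution closer to uniform (more spread out) has higher entropy.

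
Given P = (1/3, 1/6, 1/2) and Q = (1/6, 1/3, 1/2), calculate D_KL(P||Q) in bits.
0.1667 bits

KL divergence: D_KL(P||Q) = Σ p(x) log(p(x)/q(x))

Computing term by term:
  x=0: 1/3 × log_2[(1/3)/(1/6)] = 1/3 × 1.0000 = 0.3333
  x=1: 1/6 × log_2[(1/6)/(1/3)] = 1/6 × -1.0000 = -0.1667
  x=2: 1/2 × log_2[(1/2)/(1/2)] = 1/2 × 0.0000 = 0.0000

D_KL(P||Q) = 0.1667 bits

Note: KL divergence is always non-negative and equals 0 iff P = Q.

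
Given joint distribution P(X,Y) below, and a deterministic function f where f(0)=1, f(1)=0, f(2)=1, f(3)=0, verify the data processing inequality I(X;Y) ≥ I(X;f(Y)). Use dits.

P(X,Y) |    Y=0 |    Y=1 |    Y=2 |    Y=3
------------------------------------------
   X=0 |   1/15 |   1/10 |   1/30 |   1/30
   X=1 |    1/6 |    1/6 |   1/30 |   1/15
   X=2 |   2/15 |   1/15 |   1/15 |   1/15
I(X;Y) = 0.0133, I(X;f(Y)) = 0.0045, inequality holds: 0.0133 ≥ 0.0045

Data Processing Inequality: For any Markov chain X → Y → Z, we have I(X;Y) ≥ I(X;Z).

Here Z = f(Y) is a deterministic function of Y, forming X → Y → Z.

Original I(X;Y) = 0.0133 dits

After applying f:
P(X,Z) where Z=f(Y):
- P(X,Z=0) = P(X,Y=1) + P(X,Y=3)
- P(X,Z=1) = P(X,Y=0) + P(X,Y=2)

I(X;Z) = I(X;f(Y)) = 0.0045 dits

Verification: 0.0133 ≥ 0.0045 ✓

Information cannot be created by processing; the function f can only lose information about X.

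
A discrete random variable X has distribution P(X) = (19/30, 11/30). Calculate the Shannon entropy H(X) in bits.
0.9481 bits

Shannon entropy is H(X) = -Σ p(x) log p(x).

For P = (19/30, 11/30):
H = -19/30 × log_2(19/30) -11/30 × log_2(11/30)
H = 0.9481 bits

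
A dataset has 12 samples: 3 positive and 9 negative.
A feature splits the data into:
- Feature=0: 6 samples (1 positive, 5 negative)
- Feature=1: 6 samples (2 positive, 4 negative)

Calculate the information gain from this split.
0.0271 bits

Information Gain = H(Y) - H(Y|Feature)

Before split:
P(positive) = 3/12 = 0.2500
H(Y) = 0.8113 bits

After split:
Feature=0: H = 0.6500 bits (weight = 6/12)
Feature=1: H = 0.9183 bits (weight = 6/12)
H(Y|Feature) = (6/12)×0.6500 + (6/12)×0.9183 = 0.7842 bits

Information Gain = 0.8113 - 0.7842 = 0.0271 bits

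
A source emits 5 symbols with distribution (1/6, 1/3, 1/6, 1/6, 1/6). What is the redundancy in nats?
0.0487 nats

Redundancy measures how far a source is from maximum entropy:
R = H_max - H(X)

Maximum entropy for 5 symbols: H_max = log_e(5) = 1.6094 nats
Actual entropy: H(X) = 1.5607 nats
Redundancy: R = 1.6094 - 1.5607 = 0.0487 nats

This redundancy represents potential for compression: the source could be compressed by 0.0487 nats per symbol.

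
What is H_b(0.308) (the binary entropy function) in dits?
0.2682 dits

The binary entropy function is:
H(p) = -p log(p) - (1-p) log(1-p)

H(0.308) = -0.308 × log_10(0.308) - 0.692 × log_10(0.692)
H(0.308) = 0.2682 dits

Note: Binary entropy is maximized at p=0.5 (H=1 bit) and minimized at p=0 or p=1 (H=0).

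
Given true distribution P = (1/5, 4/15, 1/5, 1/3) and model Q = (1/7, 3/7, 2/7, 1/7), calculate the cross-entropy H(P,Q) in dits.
0.6577 dits

Cross-entropy: H(P,Q) = -Σ p(x) log q(x)

Alternatively: H(P,Q) = H(P) + D_KL(P||Q)
H(P) = 0.5917 dits
D_KL(P||Q) = 0.0660 dits

H(P,Q) = 0.5917 + 0.0660 = 0.6577 dits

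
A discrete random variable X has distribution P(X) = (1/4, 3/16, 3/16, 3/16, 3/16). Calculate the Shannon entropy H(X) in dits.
0.6958 dits

Shannon entropy is H(X) = -Σ p(x) log p(x).

For P = (1/4, 3/16, 3/16, 3/16, 3/16):
H = -1/4 × log_10(1/4) -3/16 × log_10(3/16) -3/16 × log_10(3/16) -3/16 × log_10(3/16) -3/16 × log_10(3/16)
H = 0.6958 dits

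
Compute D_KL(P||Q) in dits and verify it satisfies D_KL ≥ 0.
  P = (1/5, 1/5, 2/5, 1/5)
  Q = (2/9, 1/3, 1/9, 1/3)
0.1246 dits

KL divergence satisfies the Gibbs inequality: D_KL(P||Q) ≥ 0 for all distributions P, Q.

D_KL(P||Q) = Σ p(x) log(p(x)/q(x))
Term by term:
  x=0: 1/5 × log_10[(1/5)/(2/9)] = -0.0092
  x=1: 1/5 × log_10[(1/5)/(1/3)] = -0.0444
  x=2: 2/5 × log_10[(2/5)/(1/9)] = 0.2225
  x=3: 1/5 × log_10[(1/5)/(1/3)] = -0.0444
D_KL(P||Q) = 0.1246 dits

D_KL(P||Q) = 0.1246 ≥ 0 ✓

This non-negativity is a fundamental property: relative entropy cannot be negative because it measures how different Q is from P.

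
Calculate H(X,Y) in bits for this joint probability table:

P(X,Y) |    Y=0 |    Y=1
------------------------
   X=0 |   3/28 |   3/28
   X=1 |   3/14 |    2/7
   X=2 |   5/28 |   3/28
2.4722 bits

Joint entropy is H(X,Y) = -Σ_{x,y} p(x,y) log p(x,y).

Summing over all non-zero entries:
H(X,Y) = -[3/28·log_2(3/28) + 3/28·log_2(3/28) + 3/14·log_2(3/14) + 2/7·log_2(2/7) + 5/28·log_2(5/28) + 3/28·log_2(3/28)]
H(X,Y) = 2.4722 bits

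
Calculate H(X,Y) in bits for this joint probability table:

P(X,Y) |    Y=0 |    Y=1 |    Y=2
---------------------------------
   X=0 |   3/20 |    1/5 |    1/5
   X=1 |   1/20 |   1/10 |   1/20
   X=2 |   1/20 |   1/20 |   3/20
2.9464 bits

Joint entropy is H(X,Y) = -Σ_{x,y} p(x,y) log p(x,y).

Summing over all non-zero entries:
H(X,Y) = -[3/20·log_2(3/20) + 1/5·log_2(1/5) + 1/5·log_2(1/5) + 1/20·log_2(1/20) + 1/10·log_2(1/10) + 1/20·log_2(1/20) + 1/20·log_2(1/20) + 1/20·log_2(1/20) + 3/20·log_2(3/20)]
H(X,Y) = 2.9464 bits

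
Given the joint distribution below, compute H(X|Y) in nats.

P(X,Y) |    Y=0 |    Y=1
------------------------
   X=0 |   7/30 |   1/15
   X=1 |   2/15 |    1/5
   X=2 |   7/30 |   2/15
1.0459 nats

Using the chain rule: H(X|Y) = H(X,Y) - H(Y)

First, compute H(X,Y) = 1.7189 nats

Marginal P(Y) = (3/5, 2/5)
H(Y) = 0.6730 nats

H(X|Y) = H(X,Y) - H(Y) = 1.7189 - 0.6730 = 1.0459 nats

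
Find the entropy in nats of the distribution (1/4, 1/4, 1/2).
1.0397 nats

Shannon entropy is H(X) = -Σ p(x) log p(x).

For P = (1/4, 1/4, 1/2):
H = -1/4 × log_e(1/4) -1/4 × log_e(1/4) -1/2 × log_e(1/2)
H = 1.0397 nats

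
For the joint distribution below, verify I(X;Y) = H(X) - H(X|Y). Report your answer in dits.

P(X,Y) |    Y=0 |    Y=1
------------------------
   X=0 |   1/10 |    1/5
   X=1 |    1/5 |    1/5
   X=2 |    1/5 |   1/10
I(X;Y) = 0.0148 dits

Mutual information has multiple equivalent forms:
- I(X;Y) = H(X) - H(X|Y)
- I(X;Y) = H(Y) - H(Y|X)
- I(X;Y) = H(X) + H(Y) - H(X,Y)

Computing all quantities:
H(X) = 0.4729, H(Y) = 0.3010, H(X,Y) = 0.7592
H(X|Y) = 0.4581, H(Y|X) = 0.2863

Verification:
H(X) - H(X|Y) = 0.4729 - 0.4581 = 0.0148
H(Y) - H(Y|X) = 0.3010 - 0.2863 = 0.0148
H(X) + H(Y) - H(X,Y) = 0.4729 + 0.3010 - 0.7592 = 0.0148

All forms give I(X;Y) = 0.0148 dits. ✓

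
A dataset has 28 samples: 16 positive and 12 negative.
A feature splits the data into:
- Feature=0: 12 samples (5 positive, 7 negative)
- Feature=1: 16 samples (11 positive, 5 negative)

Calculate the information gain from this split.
0.0533 bits

Information Gain = H(Y) - H(Y|Feature)

Before split:
P(positive) = 16/28 = 0.5714
H(Y) = 0.9852 bits

After split:
Feature=0: H = 0.9799 bits (weight = 12/28)
Feature=1: H = 0.8960 bits (weight = 16/28)
H(Y|Feature) = (12/28)×0.9799 + (16/28)×0.8960 = 0.9320 bits

Information Gain = 0.9852 - 0.9320 = 0.0533 bits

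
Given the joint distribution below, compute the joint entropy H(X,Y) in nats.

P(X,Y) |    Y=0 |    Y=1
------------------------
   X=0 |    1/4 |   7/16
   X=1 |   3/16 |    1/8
1.2820 nats

Joint entropy is H(X,Y) = -Σ_{x,y} p(x,y) log p(x,y).

Summing over all non-zero entries:
H(X,Y) = -[1/4·log_e(1/4) + 7/16·log_e(7/16) + 3/16·log_e(3/16) + 1/8·log_e(1/8)]
H(X,Y) = 1.2820 nats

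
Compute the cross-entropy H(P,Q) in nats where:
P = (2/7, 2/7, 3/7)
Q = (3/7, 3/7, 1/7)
1.3181 nats

Cross-entropy: H(P,Q) = -Σ p(x) log q(x)

Alternatively: H(P,Q) = H(P) + D_KL(P||Q)
H(P) = 1.0790 nats
D_KL(P||Q) = 0.2391 nats

H(P,Q) = 1.0790 + 0.2391 = 1.3181 nats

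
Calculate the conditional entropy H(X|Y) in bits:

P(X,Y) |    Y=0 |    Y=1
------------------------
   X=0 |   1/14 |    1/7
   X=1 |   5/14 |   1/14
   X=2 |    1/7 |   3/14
1.3675 bits

Using the chain rule: H(X|Y) = H(X,Y) - H(Y)

First, compute H(X,Y) = 2.3527 bits

Marginal P(Y) = (4/7, 3/7)
H(Y) = 0.9852 bits

H(X|Y) = H(X,Y) - H(Y) = 2.3527 - 0.9852 = 1.3675 bits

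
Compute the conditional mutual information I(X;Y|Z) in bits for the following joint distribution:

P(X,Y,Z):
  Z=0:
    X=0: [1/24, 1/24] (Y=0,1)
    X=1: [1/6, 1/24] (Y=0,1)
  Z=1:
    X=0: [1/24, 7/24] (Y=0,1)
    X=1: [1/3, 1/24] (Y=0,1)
0.3547 bits

Conditional mutual information: I(X;Y|Z) = H(X|Z) + H(Y|Z) - H(X,Y|Z)

H(Z) = 0.8709
H(X,Z) = 1.8292 → H(X|Z) = 0.9583
H(Y,Z) = 1.8292 → H(Y|Z) = 0.9583
H(X,Y,Z) = 2.4328 → H(X,Y|Z) = 1.5620

I(X;Y|Z) = 0.9583 + 0.9583 - 1.5620 = 0.3547 bits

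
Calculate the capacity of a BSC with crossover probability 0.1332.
0.4339 bits

For a binary symmetric channel (BSC) with error probability p:
Capacity C = 1 - H(p) bits per symbol

where H(p) = -p log₂(p) - (1-p) log₂(1-p) is the binary entropy function.

H(0.1332) = 0.5661 bits
C = 1 - 0.5661 = 0.4339 bits per symbol

This means we can reliably transmit up to 0.4339 bits of information per channel use.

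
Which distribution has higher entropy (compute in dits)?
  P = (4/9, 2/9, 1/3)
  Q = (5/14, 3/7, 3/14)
Q

Computing entropies in dits:
H(P) = 0.4607
H(Q) = 0.4608

Distribution Q has higher entropy.

Intuition: The distribution closer to uniform (more spread out) has higher entropy.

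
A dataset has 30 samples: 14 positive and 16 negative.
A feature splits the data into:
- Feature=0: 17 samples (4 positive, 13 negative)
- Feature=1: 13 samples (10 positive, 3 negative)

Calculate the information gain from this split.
0.2130 bits

Information Gain = H(Y) - H(Y|Feature)

Before split:
P(positive) = 14/30 = 0.4667
H(Y) = 0.9968 bits

After split:
Feature=0: H = 0.7871 bits (weight = 17/30)
Feature=1: H = 0.7793 bits (weight = 13/30)
H(Y|Feature) = (17/30)×0.7871 + (13/30)×0.7793 = 0.7838 bits

Information Gain = 0.9968 - 0.7838 = 0.2130 bits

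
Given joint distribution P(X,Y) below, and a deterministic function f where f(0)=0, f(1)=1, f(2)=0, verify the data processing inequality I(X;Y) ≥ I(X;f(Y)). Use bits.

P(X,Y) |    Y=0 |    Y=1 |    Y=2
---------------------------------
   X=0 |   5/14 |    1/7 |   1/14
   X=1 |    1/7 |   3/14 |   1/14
I(X;Y) = 0.0640, I(X;f(Y)) = 0.0481, inequality holds: 0.0640 ≥ 0.0481

Data Processing Inequality: For any Markov chain X → Y → Z, we have I(X;Y) ≥ I(X;Z).

Here Z = f(Y) is a deterministic function of Y, forming X → Y → Z.

Original I(X;Y) = 0.0640 bits

After applying f:
P(X,Z) where Z=f(Y):
- P(X,Z=0) = P(X,Y=0) + P(X,Y=2)
- P(X,Z=1) = P(X,Y=1)

I(X;Z) = I(X;f(Y)) = 0.0481 bits

Verification: 0.0640 ≥ 0.0481 ✓

Information cannot be created by processing; the function f can only lose information about X.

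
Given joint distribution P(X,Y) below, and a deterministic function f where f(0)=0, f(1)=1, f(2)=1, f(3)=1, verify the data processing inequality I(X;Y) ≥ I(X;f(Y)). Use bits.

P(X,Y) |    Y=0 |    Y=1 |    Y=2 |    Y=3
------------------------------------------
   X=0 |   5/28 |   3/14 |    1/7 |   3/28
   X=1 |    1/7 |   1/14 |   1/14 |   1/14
I(X;Y) = 0.0198, I(X;f(Y)) = 0.0112, inequality holds: 0.0198 ≥ 0.0112

Data Processing Inequality: For any Markov chain X → Y → Z, we have I(X;Y) ≥ I(X;Z).

Here Z = f(Y) is a deterministic function of Y, forming X → Y → Z.

Original I(X;Y) = 0.0198 bits

After applying f:
P(X,Z) where Z=f(Y):
- P(X,Z=0) = P(X,Y=0)
- P(X,Z=1) = P(X,Y=1) + P(X,Y=2) + P(X,Y=3)

I(X;Z) = I(X;f(Y)) = 0.0112 bits

Verification: 0.0198 ≥ 0.0112 ✓

Information cannot be created by processing; the function f can only lose information about X.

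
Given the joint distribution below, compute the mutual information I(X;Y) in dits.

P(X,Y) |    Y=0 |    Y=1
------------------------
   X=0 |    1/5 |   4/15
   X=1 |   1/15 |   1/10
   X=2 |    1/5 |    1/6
0.0032 dits

Mutual information: I(X;Y) = H(X) + H(Y) - H(X,Y)

Marginals:
P(X) = (7/15, 1/6, 11/30), H(X) = 0.4439 dits
P(Y) = (7/15, 8/15), H(Y) = 0.3001 dits

Joint entropy: H(X,Y) = 0.7408 dits

I(X;Y) = 0.4439 + 0.3001 - 0.7408 = 0.0032 dits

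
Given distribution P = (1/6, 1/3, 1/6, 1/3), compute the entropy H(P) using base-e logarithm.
1.3297 nats

Shannon entropy is H(X) = -Σ p(x) log p(x).

For P = (1/6, 1/3, 1/6, 1/3):
H = -1/6 × log_e(1/6) -1/3 × log_e(1/3) -1/6 × log_e(1/6) -1/3 × log_e(1/3)
H = 1.3297 nats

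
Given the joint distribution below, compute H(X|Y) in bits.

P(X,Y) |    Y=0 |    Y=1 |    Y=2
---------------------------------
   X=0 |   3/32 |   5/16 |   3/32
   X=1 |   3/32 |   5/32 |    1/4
0.9085 bits

Using the chain rule: H(X|Y) = H(X,Y) - H(Y)

First, compute H(X,Y) = 2.4033 bits

Marginal P(Y) = (3/16, 15/32, 11/32)
H(Y) = 1.4948 bits

H(X|Y) = H(X,Y) - H(Y) = 2.4033 - 1.4948 = 0.9085 bits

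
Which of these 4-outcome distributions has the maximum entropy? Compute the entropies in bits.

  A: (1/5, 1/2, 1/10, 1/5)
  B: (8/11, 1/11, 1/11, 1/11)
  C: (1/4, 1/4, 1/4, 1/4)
C

For a discrete distribution over n outcomes, entropy is maximized by the uniform distribution.

Computing entropies:
H(A) = 1.7610 bits
H(B) = 1.2776 bits
H(C) = 2.0000 bits

The uniform distribution (where all probabilities equal 1/4) achieves the maximum entropy of log_2(4) = 2.0000 bits.

Distribution C has the highest entropy.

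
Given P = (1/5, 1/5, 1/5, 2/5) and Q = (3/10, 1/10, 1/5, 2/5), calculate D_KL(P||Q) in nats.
0.0575 nats

KL divergence: D_KL(P||Q) = Σ p(x) log(p(x)/q(x))

Computing term by term:
  x=0: 1/5 × log_e[(1/5)/(3/10)] = 1/5 × -0.4055 = -0.0811
  x=1: 1/5 × log_e[(1/5)/(1/10)] = 1/5 × 0.6931 = 0.1386
  x=2: 1/5 × log_e[(1/5)/(1/5)] = 1/5 × 0.0000 = 0.0000
  x=3: 2/5 × log_e[(2/5)/(2/5)] = 2/5 × 0.0000 = 0.0000

D_KL(P||Q) = 0.0575 nats

Note: KL divergence is always non-negative and equals 0 iff P = Q.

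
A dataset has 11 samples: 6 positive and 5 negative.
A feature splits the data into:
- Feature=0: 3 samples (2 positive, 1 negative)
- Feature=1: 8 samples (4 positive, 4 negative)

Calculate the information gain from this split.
0.0163 bits

Information Gain = H(Y) - H(Y|Feature)

Before split:
P(positive) = 6/11 = 0.5455
H(Y) = 0.9940 bits

After split:
Feature=0: H = 0.9183 bits (weight = 3/11)
Feature=1: H = 1.0000 bits (weight = 8/11)
H(Y|Feature) = (3/11)×0.9183 + (8/11)×1.0000 = 0.9777 bits

Information Gain = 0.9940 - 0.9777 = 0.0163 bits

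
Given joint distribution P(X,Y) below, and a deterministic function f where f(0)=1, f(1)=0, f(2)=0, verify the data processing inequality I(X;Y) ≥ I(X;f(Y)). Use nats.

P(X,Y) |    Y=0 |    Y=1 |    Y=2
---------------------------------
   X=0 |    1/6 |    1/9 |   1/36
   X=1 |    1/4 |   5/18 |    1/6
I(X;Y) = 0.0227, I(X;f(Y)) = 0.0149, inequality holds: 0.0227 ≥ 0.0149

Data Processing Inequality: For any Markov chain X → Y → Z, we have I(X;Y) ≥ I(X;Z).

Here Z = f(Y) is a deterministic function of Y, forming X → Y → Z.

Original I(X;Y) = 0.0227 nats

After applying f:
P(X,Z) where Z=f(Y):
- P(X,Z=0) = P(X,Y=1) + P(X,Y=2)
- P(X,Z=1) = P(X,Y=0)

I(X;Z) = I(X;f(Y)) = 0.0149 nats

Verification: 0.0227 ≥ 0.0149 ✓

Information cannot be created by processing; the function f can only lose information about X.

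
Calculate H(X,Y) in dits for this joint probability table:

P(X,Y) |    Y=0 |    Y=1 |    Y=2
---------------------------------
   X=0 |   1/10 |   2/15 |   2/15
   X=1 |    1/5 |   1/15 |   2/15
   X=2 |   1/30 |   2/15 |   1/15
0.9125 dits

Joint entropy is H(X,Y) = -Σ_{x,y} p(x,y) log p(x,y).

Summing over all non-zero entries:
H(X,Y) = -[1/10·log_10(1/10) + 2/15·log_10(2/15) + 2/15·log_10(2/15) + 1/5·log_10(1/5) + 1/15·log_10(1/15) + 2/15·log_10(2/15) + 1/30·log_10(1/30) + 2/15·log_10(2/15) + 1/15·log_10(1/15)]
H(X,Y) = 0.9125 dits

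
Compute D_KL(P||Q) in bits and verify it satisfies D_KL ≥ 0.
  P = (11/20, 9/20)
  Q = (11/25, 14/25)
0.0351 bits

KL divergence satisfies the Gibbs inequality: D_KL(P||Q) ≥ 0 for all distributions P, Q.

D_KL(P||Q) = Σ p(x) log(p(x)/q(x))
Term by term:
  x=0: 11/20 × log_2[(11/20)/(11/25)] = 0.1771
  x=1: 9/20 × log_2[(9/20)/(14/25)] = -0.1420
D_KL(P||Q) = 0.0351 bits

D_KL(P||Q) = 0.0351 ≥ 0 ✓

This non-negativity is a fundamental property: relative entropy cannot be negative because it measures how different Q is from P.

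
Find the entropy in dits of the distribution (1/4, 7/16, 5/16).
0.4654 dits

Shannon entropy is H(X) = -Σ p(x) log p(x).

For P = (1/4, 7/16, 5/16):
H = -1/4 × log_10(1/4) -7/16 × log_10(7/16) -5/16 × log_10(5/16)
H = 0.4654 dits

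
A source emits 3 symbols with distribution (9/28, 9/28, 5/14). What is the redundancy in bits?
0.0018 bits

Redundancy measures how far a source is from maximum entropy:
R = H_max - H(X)

Maximum entropy for 3 symbols: H_max = log_2(3) = 1.5850 bits
Actual entropy: H(X) = 1.5831 bits
Redundancy: R = 1.5850 - 1.5831 = 0.0018 bits

This redundancy represents potential for compression: the source could be compressed by 0.0018 bits per symbol.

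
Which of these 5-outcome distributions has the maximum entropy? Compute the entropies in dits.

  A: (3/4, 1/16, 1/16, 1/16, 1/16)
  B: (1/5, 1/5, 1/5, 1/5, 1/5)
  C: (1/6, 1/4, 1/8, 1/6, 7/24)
B

For a discrete distribution over n outcomes, entropy is maximized by the uniform distribution.

Computing entropies:
H(A) = 0.3947 dits
H(B) = 0.6990 dits
H(C) = 0.6789 dits

The uniform distribution (where all probabilities equal 1/5) achieves the maximum entropy of log_10(5) = 0.6990 dits.

Distribution B has the highest entropy.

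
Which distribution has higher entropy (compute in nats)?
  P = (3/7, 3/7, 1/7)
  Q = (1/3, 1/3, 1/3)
Q

Computing entropies in nats:
H(P) = 1.0042
H(Q) = 1.0986

Distribution Q has higher entropy.

Intuition: The distribution closer to uniform (more spread out) has higher entropy.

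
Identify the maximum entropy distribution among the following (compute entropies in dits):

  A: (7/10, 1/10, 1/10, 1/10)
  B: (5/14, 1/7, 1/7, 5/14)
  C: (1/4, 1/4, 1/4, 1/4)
C

For a discrete distribution over n outcomes, entropy is maximized by the uniform distribution.

Computing entropies:
H(A) = 0.4084 dits
H(B) = 0.5609 dits
H(C) = 0.6021 dits

The uniform distribution (where all probabilities equal 1/4) achieves the maximum entropy of log_10(4) = 0.6021 dits.

Distribution C has the highest entropy.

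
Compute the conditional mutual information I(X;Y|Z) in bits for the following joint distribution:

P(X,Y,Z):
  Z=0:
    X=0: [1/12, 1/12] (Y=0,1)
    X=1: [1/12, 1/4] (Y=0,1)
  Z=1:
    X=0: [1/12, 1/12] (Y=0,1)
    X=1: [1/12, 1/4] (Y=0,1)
0.0441 bits

Conditional mutual information: I(X;Y|Z) = H(X|Z) + H(Y|Z) - H(X,Y|Z)

H(Z) = 1.0000
H(X,Z) = 1.9183 → H(X|Z) = 0.9183
H(Y,Z) = 1.9183 → H(Y|Z) = 0.9183
H(X,Y,Z) = 2.7925 → H(X,Y|Z) = 1.7925

I(X;Y|Z) = 0.9183 + 0.9183 - 1.7925 = 0.0441 bits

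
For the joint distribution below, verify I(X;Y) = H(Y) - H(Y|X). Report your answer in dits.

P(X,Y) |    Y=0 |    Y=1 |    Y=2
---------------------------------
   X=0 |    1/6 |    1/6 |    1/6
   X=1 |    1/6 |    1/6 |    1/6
I(X;Y) = 0.0000 dits

Mutual information has multiple equivalent forms:
- I(X;Y) = H(X) - H(X|Y)
- I(X;Y) = H(Y) - H(Y|X)
- I(X;Y) = H(X) + H(Y) - H(X,Y)

Computing all quantities:
H(X) = 0.3010, H(Y) = 0.4771, H(X,Y) = 0.7782
H(X|Y) = 0.3010, H(Y|X) = 0.4771

Verification:
H(X) - H(X|Y) = 0.3010 - 0.3010 = 0.0000
H(Y) - H(Y|X) = 0.4771 - 0.4771 = 0.0000
H(X) + H(Y) - H(X,Y) = 0.3010 + 0.4771 - 0.7782 = 0.0000

All forms give I(X;Y) = 0.0000 dits. ✓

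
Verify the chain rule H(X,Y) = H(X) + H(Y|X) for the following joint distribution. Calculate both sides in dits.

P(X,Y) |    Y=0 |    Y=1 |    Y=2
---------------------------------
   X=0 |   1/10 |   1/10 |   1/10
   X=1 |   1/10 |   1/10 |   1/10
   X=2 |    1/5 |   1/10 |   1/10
H(X,Y) = 0.9398, H(X) = 0.4729, H(Y|X) = 0.4669 (all in dits)

Chain rule: H(X,Y) = H(X) + H(Y|X)

Left side — joint entropy directly:
H(X,Y) = -Σ p(x,y) log p(x,y) = 0.9398 dits

Right side — compute H(Y|X) from the conditional distributions:
P(X) = (3/10, 3/10, 2/5), so H(X) = 0.4729 dits
H(Y|X) = Σ_x P(X=x) · H(Y|X=x):
  P(Y|X=0) = (1/3, 1/3, 1/3), H(Y|X=0) = 0.4771, weight P(X=0) = 3/10
  P(Y|X=1) = (1/3, 1/3, 1/3), H(Y|X=1) = 0.4771, weight P(X=1) = 3/10
  P(Y|X=2) = (1/2, 1/4, 1/4), H(Y|X=2) = 0.4515, weight P(X=2) = 2/5
H(Y|X) = 0.4669 dits

H(X) + H(Y|X) = 0.4729 + 0.4669 = 0.9398 dits

Both sides equal 0.9398 dits. ✓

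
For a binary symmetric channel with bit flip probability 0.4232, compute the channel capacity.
0.0171 bits

For a binary symmetric channel (BSC) with error probability p:
Capacity C = 1 - H(p) bits per symbol

where H(p) = -p log₂(p) - (1-p) log₂(1-p) is the binary entropy function.

H(0.4232) = 0.9829 bits
C = 1 - 0.9829 = 0.0171 bits per symbol

This means we can reliably transmit up to 0.0171 bits of information per channel use.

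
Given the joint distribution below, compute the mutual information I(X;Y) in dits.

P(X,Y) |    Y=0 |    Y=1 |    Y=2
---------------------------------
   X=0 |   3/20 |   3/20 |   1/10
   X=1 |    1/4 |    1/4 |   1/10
0.0022 dits

Mutual information: I(X;Y) = H(X) + H(Y) - H(X,Y)

Marginals:
P(X) = (2/5, 3/5), H(X) = 0.2923 dits
P(Y) = (2/5, 2/5, 1/5), H(Y) = 0.4581 dits

Joint entropy: H(X,Y) = 0.7482 dits

I(X;Y) = 0.2923 + 0.4581 - 0.7482 = 0.0022 dits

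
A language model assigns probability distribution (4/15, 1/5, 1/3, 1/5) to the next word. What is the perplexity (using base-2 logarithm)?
3.9057

Perplexity is 2^H (or exp(H) for natural log).

First, H = -Σ p log p = 1.9656 bits
Perplexity = 2^1.9656 = 3.9057

Interpretation: The model's uncertainty is equivalent to choosing uniformly among 3.9 options.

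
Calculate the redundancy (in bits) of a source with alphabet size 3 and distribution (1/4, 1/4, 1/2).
0.0850 bits

Redundancy measures how far a source is from maximum entropy:
R = H_max - H(X)

Maximum entropy for 3 symbols: H_max = log_2(3) = 1.5850 bits
Actual entropy: H(X) = 1.5000 bits
Redundancy: R = 1.5850 - 1.5000 = 0.0850 bits

This redundancy represents potential for compression: the source could be compressed by 0.0850 bits per symbol.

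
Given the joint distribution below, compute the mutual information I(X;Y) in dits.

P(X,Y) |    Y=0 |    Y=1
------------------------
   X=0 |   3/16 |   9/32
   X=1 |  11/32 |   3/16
0.0134 dits

Mutual information: I(X;Y) = H(X) + H(Y) - H(X,Y)

Marginals:
P(X) = (15/32, 17/32), H(X) = 0.3002 dits
P(Y) = (17/32, 15/32), H(Y) = 0.3002 dits

Joint entropy: H(X,Y) = 0.5870 dits

I(X;Y) = 0.3002 + 0.3002 - 0.5870 = 0.0134 dits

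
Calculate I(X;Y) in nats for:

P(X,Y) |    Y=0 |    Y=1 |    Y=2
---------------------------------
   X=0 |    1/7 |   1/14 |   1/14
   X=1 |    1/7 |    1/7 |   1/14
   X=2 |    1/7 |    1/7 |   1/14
0.0104 nats

Mutual information: I(X;Y) = H(X) + H(Y) - H(X,Y)

Marginals:
P(X) = (2/7, 5/14, 5/14), H(X) = 1.0934 nats
P(Y) = (3/7, 5/14, 3/14), H(Y) = 1.0609 nats

Joint entropy: H(X,Y) = 2.1440 nats

I(X;Y) = 1.0934 + 1.0609 - 2.1440 = 0.0104 nats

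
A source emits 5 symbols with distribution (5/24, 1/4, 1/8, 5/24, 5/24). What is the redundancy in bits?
0.0325 bits

Redundancy measures how far a source is from maximum entropy:
R = H_max - H(X)

Maximum entropy for 5 symbols: H_max = log_2(5) = 2.3219 bits
Actual entropy: H(X) = 2.2894 bits
Redundancy: R = 2.3219 - 2.2894 = 0.0325 bits

This redundancy represents potential for compression: the source could be compressed by 0.0325 bits per symbol.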